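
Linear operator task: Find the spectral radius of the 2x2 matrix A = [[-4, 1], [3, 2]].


For a 2x2 matrix, eigenvalues satisfy lambda^2 - (trace)*lambda + det = 0
trace = -4 + 2 = -2
det = -4*2 - 1*3 = -11
discriminant = (-2)^2 - 4*(-11) = 48
spectral radius = max |eigenvalue| = 4.4641

4.4641


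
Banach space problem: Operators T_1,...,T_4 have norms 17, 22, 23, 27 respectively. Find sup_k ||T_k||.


By the Uniform Boundedness Principle, the supremum of norms is finite.
sup_k ||T_k|| = max(17, 22, 23, 27) = 27

27


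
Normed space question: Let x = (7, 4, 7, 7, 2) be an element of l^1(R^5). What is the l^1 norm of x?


The l^1 norm equals the sum of absolute values of all components.
||x||_1 = 7 + 4 + 7 + 7 + 2
= 27

27.0000


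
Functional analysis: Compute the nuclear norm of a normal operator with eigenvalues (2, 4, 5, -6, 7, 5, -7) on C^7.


For a normal operator, singular values equal |eigenvalues|.
Trace norm = sum |lambda_i| = 2 + 4 + 5 + 6 + 7 + 5 + 7
= 36

36


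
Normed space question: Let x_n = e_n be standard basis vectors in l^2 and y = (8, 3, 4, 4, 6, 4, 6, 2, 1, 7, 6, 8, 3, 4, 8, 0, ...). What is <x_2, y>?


x_2 = e_2 is the standard basis vector with 1 in position 2.
<x_2, y> = y_2 = 3
As n -> infinity, <x_n, y> -> 0, confirming weak convergence of (x_n) to 0.

3


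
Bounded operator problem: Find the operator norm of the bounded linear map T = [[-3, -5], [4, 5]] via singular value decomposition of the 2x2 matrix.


A^T A = [[25, 35], [35, 50]]
trace(A^T A) = 75, det(A^T A) = 25
discriminant = 75^2 - 4*25 = 5525
Largest eigenvalue of A^T A = (trace + sqrt(disc))/2 = 74.6652
||T|| = sqrt(74.6652) = 8.6409

8.6409


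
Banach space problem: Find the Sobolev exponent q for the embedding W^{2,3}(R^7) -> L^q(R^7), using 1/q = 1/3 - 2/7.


Using the Sobolev embedding formula: 1/q = 1/p - k/n
1/q = 1/3 - 2/7 = 1/21
q = 1/(1/21) = 21

21.0000


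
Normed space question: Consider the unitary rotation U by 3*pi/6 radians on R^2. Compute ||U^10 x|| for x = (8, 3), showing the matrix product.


U is a rotation by theta = 3*pi/6
U^10 = rotation by 10*theta = 30*pi/6 = 6*pi/6 (mod 2*pi)
cos(6*pi/6) = -1.0000, sin(6*pi/6) = 0.0000
U^10 x = (-1.0000 * 8 - 0.0000 * 3, 0.0000 * 8 + -1.0000 * 3)
= (-8.0000, -3.0000)
||U^10 x|| = sqrt((-8.0000)^2 + (-3.0000)^2) = sqrt(73.0000) = 8.5440

8.5440


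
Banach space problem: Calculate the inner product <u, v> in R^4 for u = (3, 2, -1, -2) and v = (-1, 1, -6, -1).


Computing the standard inner product <u, v> = sum u_i * v_i
= 3*-1 + 2*1 + -1*-6 + -2*-1
= -3 + 2 + 6 + 2
= 7

7


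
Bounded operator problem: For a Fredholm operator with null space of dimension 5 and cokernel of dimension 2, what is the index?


The Fredholm index is defined as ind(T) = dim(ker T) - dim(coker T)
= 5 - 2
= 3

3


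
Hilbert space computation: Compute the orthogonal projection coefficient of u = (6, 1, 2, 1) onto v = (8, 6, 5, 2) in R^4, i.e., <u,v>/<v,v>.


Computing <u,v> = 6*8 + 1*6 + 2*5 + 1*2 = 66
Computing <v,v> = 8^2 + 6^2 + 5^2 + 2^2 = 129
Projection coefficient = 66/129 = 0.5116

0.5116


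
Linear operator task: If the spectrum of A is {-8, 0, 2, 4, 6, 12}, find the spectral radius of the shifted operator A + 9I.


Spectrum of A + 9I = {1, 9, 11, 13, 15, 21}
Spectral radius = max |lambda| over the shifted spectrum
= max(1, 9, 11, 13, 15, 21) = 21

21


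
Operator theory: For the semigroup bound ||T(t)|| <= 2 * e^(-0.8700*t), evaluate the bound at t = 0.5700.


||T(0.5700)|| <= 2 * exp(-0.8700 * 0.5700)
= 2 * exp(-0.4959)
= 2 * 0.6090
= 1.2180

1.2180


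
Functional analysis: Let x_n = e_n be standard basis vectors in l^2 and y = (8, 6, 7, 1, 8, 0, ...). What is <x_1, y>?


x_1 = e_1 is the standard basis vector with 1 in position 1.
<x_1, y> = y_1 = 8
As n -> infinity, <x_n, y> -> 0, confirming weak convergence of (x_n) to 0.

8


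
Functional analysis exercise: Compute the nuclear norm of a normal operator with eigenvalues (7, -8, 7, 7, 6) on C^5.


For a normal operator, singular values equal |eigenvalues|.
Trace norm = sum |lambda_i| = 7 + 8 + 7 + 7 + 6
= 35

35


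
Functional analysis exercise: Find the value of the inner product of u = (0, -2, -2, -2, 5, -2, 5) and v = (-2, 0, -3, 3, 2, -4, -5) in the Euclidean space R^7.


Computing the standard inner product <u, v> = sum u_i * v_i
= 0*-2 + -2*0 + -2*-3 + -2*3 + 5*2 + -2*-4 + 5*-5
= 0 + 0 + 6 + -6 + 10 + 8 + -25
= -7

-7


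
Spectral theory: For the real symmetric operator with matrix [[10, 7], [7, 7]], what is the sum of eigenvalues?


For a self-adjoint (symmetric) matrix, the eigenvalues are real.
The sum of eigenvalues equals the trace of the matrix.
trace = 10 + 7 = 17

17


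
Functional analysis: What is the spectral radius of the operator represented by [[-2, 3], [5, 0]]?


For a 2x2 matrix, eigenvalues satisfy lambda^2 - (trace)*lambda + det = 0
trace = -2 + 0 = -2
det = -2*0 - 3*5 = -15
discriminant = (-2)^2 - 4*(-15) = 64
spectral radius = max |eigenvalue| = 5.0000

5.0000


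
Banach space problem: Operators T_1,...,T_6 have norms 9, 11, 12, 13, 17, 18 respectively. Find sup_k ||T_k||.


By the Uniform Boundedness Principle, the supremum of norms is finite.
sup_k ||T_k|| = max(9, 11, 12, 13, 17, 18) = 18

18


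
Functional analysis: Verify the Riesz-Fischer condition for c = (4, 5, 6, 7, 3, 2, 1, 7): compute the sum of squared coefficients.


sum |c_n|^2 = 4^2 + 5^2 + 6^2 + 7^2 + 3^2 + 2^2 + 1^2 + 7^2
= 16 + 25 + 36 + 49 + 9 + 4 + 1 + 49
= 189

189


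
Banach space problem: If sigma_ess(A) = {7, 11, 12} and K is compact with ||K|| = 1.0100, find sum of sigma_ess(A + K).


By Weyl's theorem, the essential spectrum is invariant under compact perturbations.
sigma_ess(A + K) = sigma_ess(A) = {7, 11, 12}
Sum = 7 + 11 + 12 = 30

30


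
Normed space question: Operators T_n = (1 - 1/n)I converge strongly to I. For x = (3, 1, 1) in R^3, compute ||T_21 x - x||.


T_21 x - x = (1 - 1/21)x - x = -x/21
||x|| = sqrt(11) = 3.3166
||T_21 x - x|| = ||x||/21 = 3.3166/21 = 0.1579

0.1579


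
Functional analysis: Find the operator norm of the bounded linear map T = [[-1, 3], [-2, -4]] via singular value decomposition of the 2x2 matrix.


A^T A = [[5, 5], [5, 25]]
trace(A^T A) = 30, det(A^T A) = 100
discriminant = 30^2 - 4*100 = 500
Largest eigenvalue of A^T A = (trace + sqrt(disc))/2 = 26.1803
||T|| = sqrt(26.1803) = 5.1167

5.1167


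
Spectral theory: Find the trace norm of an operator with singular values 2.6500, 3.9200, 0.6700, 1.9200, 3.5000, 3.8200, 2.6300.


The nuclear norm is the sum of all singular values.
||T||_1 = 2.6500 + 3.9200 + 0.6700 + 1.9200 + 3.5000 + 3.8200 + 2.6300
= 19.1100

19.1100


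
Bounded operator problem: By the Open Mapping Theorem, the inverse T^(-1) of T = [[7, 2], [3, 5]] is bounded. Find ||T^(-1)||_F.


det(T) = 7*5 - 2*3 = 29
T^(-1) = (1/29) * [[5, -2], [-3, 7]] = [[0.1724, -0.0690], [-0.1034, 0.2414]]
||T^(-1)||_F^2 = 0.1724^2 + (-0.0690)^2 + (-0.1034)^2 + 0.2414^2 = 0.1034
||T^(-1)||_F = sqrt(0.1034) = 0.3216

0.3216


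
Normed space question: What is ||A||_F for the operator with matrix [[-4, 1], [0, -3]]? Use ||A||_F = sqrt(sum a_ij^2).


||A||_F^2 = sum a_ij^2
= (-4)^2 + 1^2 + 0^2 + (-3)^2
= 16 + 1 + 0 + 9 = 26
||A||_F = sqrt(26) = 5.0990

5.0990


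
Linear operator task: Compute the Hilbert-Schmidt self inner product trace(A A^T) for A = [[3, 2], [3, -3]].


trace(A * A^T) = sum of squares of all entries
= 3^2 + 2^2 + 3^2 + (-3)^2
= 9 + 4 + 9 + 9
= 31

31


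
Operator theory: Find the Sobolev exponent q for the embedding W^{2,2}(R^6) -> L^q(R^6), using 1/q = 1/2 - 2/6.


Using the Sobolev embedding formula: 1/q = 1/p - k/n
1/q = 1/2 - 2/6 = 1/6
q = 1/(1/6) = 6

6.0000


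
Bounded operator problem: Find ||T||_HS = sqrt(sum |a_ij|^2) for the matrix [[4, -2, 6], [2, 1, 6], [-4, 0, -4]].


The Hilbert-Schmidt norm is sqrt(sum of squares of all entries).
Sum of squares = 4^2 + (-2)^2 + 6^2 + 2^2 + 1^2 + 6^2 + (-4)^2 + 0^2 + (-4)^2
= 16 + 4 + 36 + 4 + 1 + 36 + 16 + 0 + 16 = 129
||T||_HS = sqrt(129) = 11.3578

11.3578


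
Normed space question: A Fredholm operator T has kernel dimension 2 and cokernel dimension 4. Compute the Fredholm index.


The Fredholm index is defined as ind(T) = dim(ker T) - dim(coker T)
= 2 - 4
= -2

-2


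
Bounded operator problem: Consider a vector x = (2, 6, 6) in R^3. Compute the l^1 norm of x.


The l^1 norm equals the sum of absolute values of all components.
||x||_1 = 2 + 6 + 6
= 14

14.0000


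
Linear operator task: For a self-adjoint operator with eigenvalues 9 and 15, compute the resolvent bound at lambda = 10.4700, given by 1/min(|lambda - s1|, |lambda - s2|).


dist(10.4700, {9, 15}) = min(|10.4700 - 9|, |10.4700 - 15|)
= min(1.4700, 4.5300) = 1.4700
Resolvent bound = 1/1.4700 = 0.6803

0.6803


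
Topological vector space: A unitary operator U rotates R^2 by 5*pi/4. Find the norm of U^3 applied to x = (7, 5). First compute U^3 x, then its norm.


U is a rotation by theta = 5*pi/4
U^3 = rotation by 3*theta = 15*pi/4 = 7*pi/4 (mod 2*pi)
cos(7*pi/4) = 0.7071, sin(7*pi/4) = -0.7071
U^3 x = (0.7071 * 7 - -0.7071 * 5, -0.7071 * 7 + 0.7071 * 5)
= (8.4853, -1.4142)
||U^3 x|| = sqrt(8.4853^2 + (-1.4142)^2) = sqrt(74.0000) = 8.6023

8.6023


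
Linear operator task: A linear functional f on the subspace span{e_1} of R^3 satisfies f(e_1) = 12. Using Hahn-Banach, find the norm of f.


The norm of f is given by ||f|| = sup_{||x||=1} |f(x)|.
On span{e_1}, ||e_1|| = 1, so ||f|| = |f(e_1)| / ||e_1||
= |12| / 1 = 12.0000

12.0000


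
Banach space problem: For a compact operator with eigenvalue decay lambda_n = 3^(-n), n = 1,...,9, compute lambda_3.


The eigenvalue formula gives lambda_3 = 1/3^3
= 1/27
= 0.0370

0.0370


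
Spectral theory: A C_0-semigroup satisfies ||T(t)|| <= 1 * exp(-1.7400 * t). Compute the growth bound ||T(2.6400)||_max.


||T(2.6400)|| <= 1 * exp(-1.7400 * 2.6400)
= 1 * exp(-4.5936)
= 1 * 0.0101
= 0.0101

0.0101


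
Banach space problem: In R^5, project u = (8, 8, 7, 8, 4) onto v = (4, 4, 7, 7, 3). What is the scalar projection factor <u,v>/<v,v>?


Computing <u,v> = 8*4 + 8*4 + 7*7 + 8*7 + 4*3 = 181
Computing <v,v> = 4^2 + 4^2 + 7^2 + 7^2 + 3^2 = 139
Projection coefficient = 181/139 = 1.3022

1.3022


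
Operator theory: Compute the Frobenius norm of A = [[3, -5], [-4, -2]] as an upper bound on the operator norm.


||A||_F^2 = sum a_ij^2
= 3^2 + (-5)^2 + (-4)^2 + (-2)^2
= 9 + 25 + 16 + 4 = 54
||A||_F = sqrt(54) = 7.3485

7.3485


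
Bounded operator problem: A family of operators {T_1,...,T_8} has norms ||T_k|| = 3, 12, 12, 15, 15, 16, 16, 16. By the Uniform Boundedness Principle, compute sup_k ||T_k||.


By the Uniform Boundedness Principle, the supremum of norms is finite.
sup_k ||T_k|| = max(3, 12, 12, 15, 15, 16, 16, 16) = 16

16


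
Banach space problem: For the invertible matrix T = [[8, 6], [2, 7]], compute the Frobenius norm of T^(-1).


det(T) = 8*7 - 6*2 = 44
T^(-1) = (1/44) * [[7, -6], [-2, 8]] = [[0.1591, -0.1364], [-0.0455, 0.1818]]
||T^(-1)||_F^2 = 0.1591^2 + (-0.1364)^2 + (-0.0455)^2 + 0.1818^2 = 0.0790
||T^(-1)||_F = sqrt(0.0790) = 0.2811

0.2811


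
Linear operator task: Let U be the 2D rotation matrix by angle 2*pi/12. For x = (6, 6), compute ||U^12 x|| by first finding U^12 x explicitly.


U is a rotation by theta = 2*pi/12
U^12 = rotation by 12*theta = 24*pi/12 = 0*pi/12 (mod 2*pi)
cos(0*pi/12) = 1.0000, sin(0*pi/12) = 0.0000
U^12 x = (1.0000 * 6 - 0.0000 * 6, 0.0000 * 6 + 1.0000 * 6)
= (6.0000, 6.0000)
||U^12 x|| = sqrt(6.0000^2 + 6.0000^2) = sqrt(72.0000) = 8.4853

8.4853


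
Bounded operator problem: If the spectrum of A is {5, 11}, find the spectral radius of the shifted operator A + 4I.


Spectrum of A + 4I = {9, 15}
Spectral radius = max |lambda| over the shifted spectrum
= max(9, 15) = 15

15


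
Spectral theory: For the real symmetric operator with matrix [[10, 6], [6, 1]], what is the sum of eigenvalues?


For a self-adjoint (symmetric) matrix, the eigenvalues are real.
The sum of eigenvalues equals the trace of the matrix.
trace = 10 + 1 = 11

11


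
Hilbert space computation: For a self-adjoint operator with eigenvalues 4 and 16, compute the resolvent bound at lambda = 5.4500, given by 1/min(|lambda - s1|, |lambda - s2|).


dist(5.4500, {4, 16}) = min(|5.4500 - 4|, |5.4500 - 16|)
= min(1.4500, 10.5500) = 1.4500
Resolvent bound = 1/1.4500 = 0.6897

0.6897


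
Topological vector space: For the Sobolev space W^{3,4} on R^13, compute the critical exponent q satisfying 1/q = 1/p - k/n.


Using the Sobolev embedding formula: 1/q = 1/p - k/n
1/q = 1/4 - 3/13 = 1/52
q = 1/(1/52) = 52

52.0000


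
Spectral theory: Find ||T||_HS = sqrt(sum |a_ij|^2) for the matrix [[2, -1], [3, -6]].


The Hilbert-Schmidt norm is sqrt(sum of squares of all entries).
Sum of squares = 2^2 + (-1)^2 + 3^2 + (-6)^2
= 4 + 1 + 9 + 36 = 50
||T||_HS = sqrt(50) = 7.0711

7.0711


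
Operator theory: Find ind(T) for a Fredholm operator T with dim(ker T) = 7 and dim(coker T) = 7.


The Fredholm index is defined as ind(T) = dim(ker T) - dim(coker T)
= 7 - 7
= 0

0


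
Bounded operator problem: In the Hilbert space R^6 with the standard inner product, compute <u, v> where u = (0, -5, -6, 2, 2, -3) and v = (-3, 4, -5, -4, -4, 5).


Computing the standard inner product <u, v> = sum u_i * v_i
= 0*-3 + -5*4 + -6*-5 + 2*-4 + 2*-4 + -3*5
= 0 + -20 + 30 + -8 + -8 + -15
= -21

-21


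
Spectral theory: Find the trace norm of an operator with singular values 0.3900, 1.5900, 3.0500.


The nuclear norm is the sum of all singular values.
||T||_1 = 0.3900 + 1.5900 + 3.0500
= 5.0300

5.0300


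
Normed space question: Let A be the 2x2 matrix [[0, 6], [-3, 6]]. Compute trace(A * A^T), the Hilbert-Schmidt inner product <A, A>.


trace(A * A^T) = sum of squares of all entries
= 0^2 + 6^2 + (-3)^2 + 6^2
= 0 + 36 + 9 + 36
= 81

81


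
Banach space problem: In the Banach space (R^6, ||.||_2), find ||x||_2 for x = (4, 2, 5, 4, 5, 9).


The l^2 norm = (sum |x_i|^2)^(1/2)
Sum of 2th powers = 16 + 4 + 25 + 16 + 25 + 81 = 167
||x||_2 = (167)^(1/2) = 12.9228

12.9228


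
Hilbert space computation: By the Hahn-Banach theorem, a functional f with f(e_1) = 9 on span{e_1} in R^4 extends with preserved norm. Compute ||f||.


The norm of f is given by ||f|| = sup_{||x||=1} |f(x)|.
On span{e_1}, ||e_1|| = 1, so ||f|| = |f(e_1)| / ||e_1||
= |9| / 1 = 9.0000

9.0000


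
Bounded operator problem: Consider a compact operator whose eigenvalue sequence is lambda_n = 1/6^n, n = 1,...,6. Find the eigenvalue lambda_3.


The eigenvalue formula gives lambda_3 = 1/6^3
= 1/216
= 0.0046

0.0046


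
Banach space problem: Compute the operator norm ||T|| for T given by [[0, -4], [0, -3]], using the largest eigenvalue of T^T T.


A^T A = [[0, 0], [0, 25]]
trace(A^T A) = 25, det(A^T A) = 0
discriminant = 25^2 - 4*0 = 625
Largest eigenvalue of A^T A = (trace + sqrt(disc))/2 = 25.0000
||T|| = sqrt(25.0000) = 5.0000

5.0000


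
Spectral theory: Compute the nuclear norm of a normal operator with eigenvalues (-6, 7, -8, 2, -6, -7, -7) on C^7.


For a normal operator, singular values equal |eigenvalues|.
Trace norm = sum |lambda_i| = 6 + 7 + 8 + 2 + 6 + 7 + 7
= 43

43


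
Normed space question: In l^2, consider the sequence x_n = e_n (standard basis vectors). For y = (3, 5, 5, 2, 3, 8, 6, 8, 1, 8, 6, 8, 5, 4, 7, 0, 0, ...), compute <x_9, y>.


x_9 = e_9 is the standard basis vector with 1 in position 9.
<x_9, y> = y_9 = 1
As n -> infinity, <x_n, y> -> 0, confirming weak convergence of (x_n) to 0.

1


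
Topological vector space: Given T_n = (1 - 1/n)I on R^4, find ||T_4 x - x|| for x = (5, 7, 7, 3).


T_4 x - x = (1 - 1/4)x - x = -x/4
||x|| = sqrt(132) = 11.4891
||T_4 x - x|| = ||x||/4 = 11.4891/4 = 2.8723

2.8723


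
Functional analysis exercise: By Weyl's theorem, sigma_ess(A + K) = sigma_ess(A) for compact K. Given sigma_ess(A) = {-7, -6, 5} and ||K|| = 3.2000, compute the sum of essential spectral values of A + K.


By Weyl's theorem, the essential spectrum is invariant under compact perturbations.
sigma_ess(A + K) = sigma_ess(A) = {-7, -6, 5}
Sum = -7 + -6 + 5 = -8

-8


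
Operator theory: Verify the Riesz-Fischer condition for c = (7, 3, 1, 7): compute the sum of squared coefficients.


sum |c_n|^2 = 7^2 + 3^2 + 1^2 + 7^2
= 49 + 9 + 1 + 49
= 108

108


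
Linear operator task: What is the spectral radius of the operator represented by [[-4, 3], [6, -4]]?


For a 2x2 matrix, eigenvalues satisfy lambda^2 - (trace)*lambda + det = 0
trace = -4 + -4 = -8
det = -4*-4 - 3*6 = -2
discriminant = (-8)^2 - 4*(-2) = 72
spectral radius = max |eigenvalue| = 8.2426

8.2426


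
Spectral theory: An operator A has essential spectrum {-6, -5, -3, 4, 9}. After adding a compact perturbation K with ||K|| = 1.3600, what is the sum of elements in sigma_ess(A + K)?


By Weyl's theorem, the essential spectrum is invariant under compact perturbations.
sigma_ess(A + K) = sigma_ess(A) = {-6, -5, -3, 4, 9}
Sum = -6 + -5 + -3 + 4 + 9 = -1

-1


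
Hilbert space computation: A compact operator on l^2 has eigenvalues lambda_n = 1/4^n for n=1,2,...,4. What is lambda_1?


The eigenvalue formula gives lambda_1 = 1/4^1
= 1/4
= 0.2500

0.2500


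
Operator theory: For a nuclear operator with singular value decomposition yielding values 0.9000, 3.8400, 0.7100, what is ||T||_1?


The nuclear norm is the sum of all singular values.
||T||_1 = 0.9000 + 3.8400 + 0.7100
= 5.4500

5.4500


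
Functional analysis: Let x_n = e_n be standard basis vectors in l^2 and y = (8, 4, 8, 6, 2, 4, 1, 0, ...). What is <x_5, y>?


x_5 = e_5 is the standard basis vector with 1 in position 5.
<x_5, y> = y_5 = 2
As n -> infinity, <x_n, y> -> 0, confirming weak convergence of (x_n) to 0.

2


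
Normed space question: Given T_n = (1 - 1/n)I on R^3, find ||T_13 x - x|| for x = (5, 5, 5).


T_13 x - x = (1 - 1/13)x - x = -x/13
||x|| = sqrt(75) = 8.6603
||T_13 x - x|| = ||x||/13 = 8.6603/13 = 0.6662

0.6662


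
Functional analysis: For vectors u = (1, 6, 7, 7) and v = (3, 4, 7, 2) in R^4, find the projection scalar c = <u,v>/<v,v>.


Computing <u,v> = 1*3 + 6*4 + 7*7 + 7*2 = 90
Computing <v,v> = 3^2 + 4^2 + 7^2 + 2^2 = 78
Projection coefficient = 90/78 = 1.1538

1.1538


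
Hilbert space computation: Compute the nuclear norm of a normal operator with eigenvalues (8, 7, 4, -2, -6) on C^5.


For a normal operator, singular values equal |eigenvalues|.
Trace norm = sum |lambda_i| = 8 + 7 + 4 + 2 + 6
= 27

27


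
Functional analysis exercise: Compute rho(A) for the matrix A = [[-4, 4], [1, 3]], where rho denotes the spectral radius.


For a 2x2 matrix, eigenvalues satisfy lambda^2 - (trace)*lambda + det = 0
trace = -4 + 3 = -1
det = -4*3 - 4*1 = -16
discriminant = (-1)^2 - 4*(-16) = 65
spectral radius = max |eigenvalue| = 4.5311

4.5311


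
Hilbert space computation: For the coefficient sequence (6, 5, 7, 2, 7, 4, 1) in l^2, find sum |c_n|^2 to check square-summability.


sum |c_n|^2 = 6^2 + 5^2 + 7^2 + 2^2 + 7^2 + 4^2 + 1^2
= 36 + 25 + 49 + 4 + 49 + 16 + 1
= 180

180


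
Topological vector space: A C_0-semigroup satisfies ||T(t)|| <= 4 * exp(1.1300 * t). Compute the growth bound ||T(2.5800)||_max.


||T(2.5800)|| <= 4 * exp(1.1300 * 2.5800)
= 4 * exp(2.9154)
= 4 * 18.4562
= 73.8248

73.8248


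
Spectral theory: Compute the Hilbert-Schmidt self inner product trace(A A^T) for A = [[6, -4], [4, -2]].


trace(A * A^T) = sum of squares of all entries
= 6^2 + (-4)^2 + 4^2 + (-2)^2
= 36 + 16 + 16 + 4
= 72

72


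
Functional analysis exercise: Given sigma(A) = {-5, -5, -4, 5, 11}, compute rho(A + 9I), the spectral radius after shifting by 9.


Spectrum of A + 9I = {4, 4, 5, 14, 20}
Spectral radius = max |lambda| over the shifted spectrum
= max(4, 4, 5, 14, 20) = 20

20


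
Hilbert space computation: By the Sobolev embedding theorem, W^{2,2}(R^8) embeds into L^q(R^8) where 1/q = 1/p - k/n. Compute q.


Using the Sobolev embedding formula: 1/q = 1/p - k/n
1/q = 1/2 - 2/8 = 1/4
q = 1/(1/4) = 4

4.0000


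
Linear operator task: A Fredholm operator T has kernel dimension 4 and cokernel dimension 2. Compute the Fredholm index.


The Fredholm index is defined as ind(T) = dim(ker T) - dim(coker T)
= 4 - 2
= 2

2


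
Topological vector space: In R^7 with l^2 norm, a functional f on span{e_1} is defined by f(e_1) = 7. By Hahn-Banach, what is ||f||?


The norm of f is given by ||f|| = sup_{||x||=1} |f(x)|.
On span{e_1}, ||e_1|| = 1, so ||f|| = |f(e_1)| / ||e_1||
= |7| / 1 = 7.0000

7.0000


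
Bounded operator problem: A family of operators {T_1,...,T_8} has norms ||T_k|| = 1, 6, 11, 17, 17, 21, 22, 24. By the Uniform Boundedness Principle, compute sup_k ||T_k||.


By the Uniform Boundedness Principle, the supremum of norms is finite.
sup_k ||T_k|| = max(1, 6, 11, 17, 17, 21, 22, 24) = 24

24


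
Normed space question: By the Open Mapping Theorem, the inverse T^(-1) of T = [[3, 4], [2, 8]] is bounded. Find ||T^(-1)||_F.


det(T) = 3*8 - 4*2 = 16
T^(-1) = (1/16) * [[8, -4], [-2, 3]] = [[0.5000, -0.2500], [-0.1250, 0.1875]]
||T^(-1)||_F^2 = 0.5000^2 + (-0.2500)^2 + (-0.1250)^2 + 0.1875^2 = 0.3633
||T^(-1)||_F = sqrt(0.3633) = 0.6027

0.6027


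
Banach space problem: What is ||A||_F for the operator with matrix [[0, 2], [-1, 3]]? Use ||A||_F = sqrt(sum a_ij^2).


||A||_F^2 = sum a_ij^2
= 0^2 + 2^2 + (-1)^2 + 3^2
= 0 + 4 + 1 + 9 = 14
||A||_F = sqrt(14) = 3.7417

3.7417


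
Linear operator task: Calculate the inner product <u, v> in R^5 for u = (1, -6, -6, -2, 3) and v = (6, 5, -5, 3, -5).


Computing the standard inner product <u, v> = sum u_i * v_i
= 1*6 + -6*5 + -6*-5 + -2*3 + 3*-5
= 6 + -30 + 30 + -6 + -15
= -15

-15


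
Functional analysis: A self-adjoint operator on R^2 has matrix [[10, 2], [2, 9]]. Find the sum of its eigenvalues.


For a self-adjoint (symmetric) matrix, the eigenvalues are real.
The sum of eigenvalues equals the trace of the matrix.
trace = 10 + 9 = 19

19


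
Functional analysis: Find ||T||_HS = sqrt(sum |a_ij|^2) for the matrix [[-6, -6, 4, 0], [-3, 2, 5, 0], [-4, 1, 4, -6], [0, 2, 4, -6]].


The Hilbert-Schmidt norm is sqrt(sum of squares of all entries).
Sum of squares = (-6)^2 + (-6)^2 + 4^2 + 0^2 + (-3)^2 + 2^2 + 5^2 + 0^2 + (-4)^2 + 1^2 + 4^2 + (-6)^2 + 0^2 + 2^2 + 4^2 + (-6)^2
= 36 + 36 + 16 + 0 + 9 + 4 + 25 + 0 + 16 + 1 + 16 + 36 + 0 + 4 + 16 + 36 = 251
||T||_HS = sqrt(251) = 15.8430

15.8430


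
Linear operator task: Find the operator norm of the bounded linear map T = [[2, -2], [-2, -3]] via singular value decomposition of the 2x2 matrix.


A^T A = [[8, 2], [2, 13]]
trace(A^T A) = 21, det(A^T A) = 100
discriminant = 21^2 - 4*100 = 41
Largest eigenvalue of A^T A = (trace + sqrt(disc))/2 = 13.7016
||T|| = sqrt(13.7016) = 3.7016

3.7016


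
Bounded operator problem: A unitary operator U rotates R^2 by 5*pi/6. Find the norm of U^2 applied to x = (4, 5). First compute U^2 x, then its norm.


U is a rotation by theta = 5*pi/6
U^2 = rotation by 2*theta = 10*pi/6
cos(10*pi/6) = 0.5000, sin(10*pi/6) = -0.8660
U^2 x = (0.5000 * 4 - -0.8660 * 5, -0.8660 * 4 + 0.5000 * 5)
= (6.3301, -0.9641)
||U^2 x|| = sqrt(6.3301^2 + (-0.9641)^2) = sqrt(41.0000) = 6.4031

6.4031


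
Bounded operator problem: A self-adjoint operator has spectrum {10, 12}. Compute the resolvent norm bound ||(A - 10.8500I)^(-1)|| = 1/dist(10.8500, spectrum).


dist(10.8500, {10, 12}) = min(|10.8500 - 10|, |10.8500 - 12|)
= min(0.8500, 1.1500) = 0.8500
Resolvent bound = 1/0.8500 = 1.1765

1.1765


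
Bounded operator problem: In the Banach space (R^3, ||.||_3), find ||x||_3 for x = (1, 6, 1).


The l^3 norm = (sum |x_i|^3)^(1/3)
Sum of 3th powers = 1 + 216 + 1 = 218
||x||_3 = (218)^(1/3) = 6.0185

6.0185


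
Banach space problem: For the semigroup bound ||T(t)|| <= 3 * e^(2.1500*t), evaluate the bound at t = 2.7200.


||T(2.7200)|| <= 3 * exp(2.1500 * 2.7200)
= 3 * exp(5.8480)
= 3 * 346.5406
= 1039.6218

1039.6218


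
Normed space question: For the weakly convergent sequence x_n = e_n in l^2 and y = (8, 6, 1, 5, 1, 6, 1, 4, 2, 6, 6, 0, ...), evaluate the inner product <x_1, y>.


x_1 = e_1 is the standard basis vector with 1 in position 1.
<x_1, y> = y_1 = 8
As n -> infinity, <x_n, y> -> 0, confirming weak convergence of (x_n) to 0.

8


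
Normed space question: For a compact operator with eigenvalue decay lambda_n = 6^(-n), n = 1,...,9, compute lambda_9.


The eigenvalue formula gives lambda_9 = 1/6^9
= 1/10077696
= 9.9229e-08

9.9229e-08


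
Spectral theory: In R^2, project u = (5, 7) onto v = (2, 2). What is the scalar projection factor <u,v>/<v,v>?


Computing <u,v> = 5*2 + 7*2 = 24
Computing <v,v> = 2^2 + 2^2 = 8
Projection coefficient = 24/8 = 3.0000

3.0000


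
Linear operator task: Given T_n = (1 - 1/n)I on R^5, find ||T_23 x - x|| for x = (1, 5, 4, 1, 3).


T_23 x - x = (1 - 1/23)x - x = -x/23
||x|| = sqrt(52) = 7.2111
||T_23 x - x|| = ||x||/23 = 7.2111/23 = 0.3135

0.3135


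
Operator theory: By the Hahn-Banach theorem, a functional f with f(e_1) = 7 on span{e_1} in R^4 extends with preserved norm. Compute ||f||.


The norm of f is given by ||f|| = sup_{||x||=1} |f(x)|.
On span{e_1}, ||e_1|| = 1, so ||f|| = |f(e_1)| / ||e_1||
= |7| / 1 = 7.0000

7.0000


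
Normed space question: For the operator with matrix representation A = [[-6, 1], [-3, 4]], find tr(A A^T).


trace(A * A^T) = sum of squares of all entries
= (-6)^2 + 1^2 + (-3)^2 + 4^2
= 36 + 1 + 9 + 16
= 62

62


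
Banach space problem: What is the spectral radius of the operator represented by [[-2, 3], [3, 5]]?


For a 2x2 matrix, eigenvalues satisfy lambda^2 - (trace)*lambda + det = 0
trace = -2 + 5 = 3
det = -2*5 - 3*3 = -19
discriminant = 3^2 - 4*(-19) = 85
spectral radius = max |eigenvalue| = 6.1098

6.1098


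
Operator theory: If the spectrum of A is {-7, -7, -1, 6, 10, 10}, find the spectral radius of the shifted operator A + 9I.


Spectrum of A + 9I = {2, 2, 8, 15, 19, 19}
Spectral radius = max |lambda| over the shifted spectrum
= max(2, 2, 8, 15, 19, 19) = 19

19


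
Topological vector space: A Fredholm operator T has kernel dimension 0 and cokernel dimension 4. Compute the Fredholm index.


The Fredholm index is defined as ind(T) = dim(ker T) - dim(coker T)
= 0 - 4
= -4

-4


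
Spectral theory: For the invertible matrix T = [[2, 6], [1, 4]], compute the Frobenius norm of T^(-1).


det(T) = 2*4 - 6*1 = 2
T^(-1) = (1/2) * [[4, -6], [-1, 2]] = [[2.0000, -3.0000], [-0.5000, 1.0000]]
||T^(-1)||_F^2 = 2.0000^2 + (-3.0000)^2 + (-0.5000)^2 + 1.0000^2 = 14.2500
||T^(-1)||_F = sqrt(14.2500) = 3.7749

3.7749


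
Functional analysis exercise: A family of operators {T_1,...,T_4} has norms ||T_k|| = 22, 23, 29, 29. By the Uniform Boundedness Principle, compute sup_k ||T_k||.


By the Uniform Boundedness Principle, the supremum of norms is finite.
sup_k ||T_k|| = max(22, 23, 29, 29) = 29

29


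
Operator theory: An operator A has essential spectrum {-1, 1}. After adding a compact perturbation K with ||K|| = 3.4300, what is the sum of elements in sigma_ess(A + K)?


By Weyl's theorem, the essential spectrum is invariant under compact perturbations.
sigma_ess(A + K) = sigma_ess(A) = {-1, 1}
Sum = -1 + 1 = 0

0


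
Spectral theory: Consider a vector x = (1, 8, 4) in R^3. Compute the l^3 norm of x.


The l^3 norm = (sum |x_i|^3)^(1/3)
Sum of 3th powers = 1 + 512 + 64 = 577
||x||_3 = (577)^(1/3) = 8.3251

8.3251


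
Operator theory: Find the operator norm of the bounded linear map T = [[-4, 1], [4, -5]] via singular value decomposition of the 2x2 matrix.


A^T A = [[32, -24], [-24, 26]]
trace(A^T A) = 58, det(A^T A) = 256
discriminant = 58^2 - 4*256 = 2340
Largest eigenvalue of A^T A = (trace + sqrt(disc))/2 = 53.1868
||T|| = sqrt(53.1868) = 7.2929

7.2929


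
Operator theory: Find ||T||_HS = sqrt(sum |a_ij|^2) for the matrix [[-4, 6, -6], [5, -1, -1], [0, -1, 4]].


The Hilbert-Schmidt norm is sqrt(sum of squares of all entries).
Sum of squares = (-4)^2 + 6^2 + (-6)^2 + 5^2 + (-1)^2 + (-1)^2 + 0^2 + (-1)^2 + 4^2
= 16 + 36 + 36 + 25 + 1 + 1 + 0 + 1 + 16 = 132
||T||_HS = sqrt(132) = 11.4891

11.4891


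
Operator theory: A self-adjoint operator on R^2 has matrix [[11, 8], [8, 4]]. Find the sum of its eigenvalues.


For a self-adjoint (symmetric) matrix, the eigenvalues are real.
The sum of eigenvalues equals the trace of the matrix.
trace = 11 + 4 = 15

15


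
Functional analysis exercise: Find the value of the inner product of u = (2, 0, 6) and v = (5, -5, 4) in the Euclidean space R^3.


Computing the standard inner product <u, v> = sum u_i * v_i
= 2*5 + 0*-5 + 6*4
= 10 + 0 + 24
= 34

34


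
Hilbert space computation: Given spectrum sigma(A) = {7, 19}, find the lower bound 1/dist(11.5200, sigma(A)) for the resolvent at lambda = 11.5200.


dist(11.5200, {7, 19}) = min(|11.5200 - 7|, |11.5200 - 19|)
= min(4.5200, 7.4800) = 4.5200
Resolvent bound = 1/4.5200 = 0.2212

0.2212


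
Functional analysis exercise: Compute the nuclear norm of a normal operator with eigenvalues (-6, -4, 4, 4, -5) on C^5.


For a normal operator, singular values equal |eigenvalues|.
Trace norm = sum |lambda_i| = 6 + 4 + 4 + 4 + 5
= 23

23


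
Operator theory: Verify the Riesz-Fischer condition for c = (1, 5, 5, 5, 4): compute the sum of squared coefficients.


sum |c_n|^2 = 1^2 + 5^2 + 5^2 + 5^2 + 4^2
= 1 + 25 + 25 + 25 + 16
= 92

92


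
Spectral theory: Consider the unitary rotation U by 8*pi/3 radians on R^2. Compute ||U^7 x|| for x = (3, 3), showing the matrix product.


U is a rotation by theta = 8*pi/3
U^7 = rotation by 7*theta = 56*pi/3 = 2*pi/3 (mod 2*pi)
cos(2*pi/3) = -0.5000, sin(2*pi/3) = 0.8660
U^7 x = (-0.5000 * 3 - 0.8660 * 3, 0.8660 * 3 + -0.5000 * 3)
= (-4.0981, 1.0981)
||U^7 x|| = sqrt((-4.0981)^2 + 1.0981^2) = sqrt(18.0000) = 4.2426

4.2426


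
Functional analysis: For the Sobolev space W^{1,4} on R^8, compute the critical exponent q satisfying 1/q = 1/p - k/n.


Using the Sobolev embedding formula: 1/q = 1/p - k/n
1/q = 1/4 - 1/8 = 1/8
q = 1/(1/8) = 8

8.0000


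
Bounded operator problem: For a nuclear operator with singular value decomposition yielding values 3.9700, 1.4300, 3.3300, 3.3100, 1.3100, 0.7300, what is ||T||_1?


The nuclear norm is the sum of all singular values.
||T||_1 = 3.9700 + 1.4300 + 3.3300 + 3.3100 + 1.3100 + 0.7300
= 14.0800

14.0800


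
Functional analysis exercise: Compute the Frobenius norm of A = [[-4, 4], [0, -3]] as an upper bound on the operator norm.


||A||_F^2 = sum a_ij^2
= (-4)^2 + 4^2 + 0^2 + (-3)^2
= 16 + 16 + 0 + 9 = 41
||A||_F = sqrt(41) = 6.4031

6.4031


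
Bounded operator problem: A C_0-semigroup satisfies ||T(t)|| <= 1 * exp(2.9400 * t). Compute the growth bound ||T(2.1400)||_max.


||T(2.1400)|| <= 1 * exp(2.9400 * 2.1400)
= 1 * exp(6.2916)
= 1 * 540.0167
= 540.0167

540.0167


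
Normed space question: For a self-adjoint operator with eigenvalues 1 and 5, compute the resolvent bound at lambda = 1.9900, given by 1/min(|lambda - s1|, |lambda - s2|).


dist(1.9900, {1, 5}) = min(|1.9900 - 1|, |1.9900 - 5|)
= min(0.9900, 3.0100) = 0.9900
Resolvent bound = 1/0.9900 = 1.0101

1.0101


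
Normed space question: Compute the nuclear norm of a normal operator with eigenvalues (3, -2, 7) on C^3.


For a normal operator, singular values equal |eigenvalues|.
Trace norm = sum |lambda_i| = 3 + 2 + 7
= 12

12


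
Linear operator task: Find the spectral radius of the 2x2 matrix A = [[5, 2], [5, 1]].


For a 2x2 matrix, eigenvalues satisfy lambda^2 - (trace)*lambda + det = 0
trace = 5 + 1 = 6
det = 5*1 - 2*5 = -5
discriminant = 6^2 - 4*(-5) = 56
spectral radius = max |eigenvalue| = 6.7417

6.7417


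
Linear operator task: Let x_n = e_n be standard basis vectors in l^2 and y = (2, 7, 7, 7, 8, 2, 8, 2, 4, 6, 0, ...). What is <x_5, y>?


x_5 = e_5 is the standard basis vector with 1 in position 5.
<x_5, y> = y_5 = 8
As n -> infinity, <x_n, y> -> 0, confirming weak convergence of (x_n) to 0.

8


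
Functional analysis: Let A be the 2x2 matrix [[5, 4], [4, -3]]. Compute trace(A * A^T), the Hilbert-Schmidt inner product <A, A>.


trace(A * A^T) = sum of squares of all entries
= 5^2 + 4^2 + 4^2 + (-3)^2
= 25 + 16 + 16 + 9
= 66

66


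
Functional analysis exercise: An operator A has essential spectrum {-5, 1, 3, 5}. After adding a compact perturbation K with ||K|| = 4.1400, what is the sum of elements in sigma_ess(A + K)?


By Weyl's theorem, the essential spectrum is invariant under compact perturbations.
sigma_ess(A + K) = sigma_ess(A) = {-5, 1, 3, 5}
Sum = -5 + 1 + 3 + 5 = 4

4


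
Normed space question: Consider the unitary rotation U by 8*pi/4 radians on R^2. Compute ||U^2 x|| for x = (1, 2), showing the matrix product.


U is a rotation by theta = 8*pi/4
U^2 = rotation by 2*theta = 16*pi/4 = 0*pi/4 (mod 2*pi)
cos(0*pi/4) = 1.0000, sin(0*pi/4) = 0.0000
U^2 x = (1.0000 * 1 - 0.0000 * 2, 0.0000 * 1 + 1.0000 * 2)
= (1.0000, 2.0000)
||U^2 x|| = sqrt(1.0000^2 + 2.0000^2) = sqrt(5.0000) = 2.2361

2.2361


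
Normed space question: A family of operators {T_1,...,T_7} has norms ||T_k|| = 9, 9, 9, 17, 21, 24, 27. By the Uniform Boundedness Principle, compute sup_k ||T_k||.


By the Uniform Boundedness Principle, the supremum of norms is finite.
sup_k ||T_k|| = max(9, 9, 9, 17, 21, 24, 27) = 27

27


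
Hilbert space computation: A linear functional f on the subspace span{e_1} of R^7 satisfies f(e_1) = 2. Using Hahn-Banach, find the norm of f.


The norm of f is given by ||f|| = sup_{||x||=1} |f(x)|.
On span{e_1}, ||e_1|| = 1, so ||f|| = |f(e_1)| / ||e_1||
= |2| / 1 = 2.0000

2.0000


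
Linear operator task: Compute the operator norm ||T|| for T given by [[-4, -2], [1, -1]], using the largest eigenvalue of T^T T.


A^T A = [[17, 7], [7, 5]]
trace(A^T A) = 22, det(A^T A) = 36
discriminant = 22^2 - 4*36 = 340
Largest eigenvalue of A^T A = (trace + sqrt(disc))/2 = 20.2195
||T|| = sqrt(20.2195) = 4.4966

4.4966


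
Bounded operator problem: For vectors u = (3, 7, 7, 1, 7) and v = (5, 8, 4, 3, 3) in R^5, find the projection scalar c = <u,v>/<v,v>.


Computing <u,v> = 3*5 + 7*8 + 7*4 + 1*3 + 7*3 = 123
Computing <v,v> = 5^2 + 8^2 + 4^2 + 3^2 + 3^2 = 123
Projection coefficient = 123/123 = 1.0000

1.0000


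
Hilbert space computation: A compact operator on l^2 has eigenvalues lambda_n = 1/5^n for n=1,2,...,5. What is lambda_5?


The eigenvalue formula gives lambda_5 = 1/5^5
= 1/3125
= 3.2000e-04

3.2000e-04


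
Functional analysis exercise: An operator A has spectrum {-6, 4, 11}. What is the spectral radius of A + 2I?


Spectrum of A + 2I = {-4, 6, 13}
Spectral radius = max |lambda| over the shifted spectrum
= max(4, 6, 13) = 13

13


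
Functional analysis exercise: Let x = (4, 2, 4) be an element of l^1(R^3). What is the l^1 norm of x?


The l^1 norm equals the sum of absolute values of all components.
||x||_1 = 4 + 2 + 4
= 10

10.0000


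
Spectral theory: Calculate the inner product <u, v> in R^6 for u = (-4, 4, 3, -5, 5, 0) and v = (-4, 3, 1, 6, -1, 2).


Computing the standard inner product <u, v> = sum u_i * v_i
= -4*-4 + 4*3 + 3*1 + -5*6 + 5*-1 + 0*2
= 16 + 12 + 3 + -30 + -5 + 0
= -4

-4


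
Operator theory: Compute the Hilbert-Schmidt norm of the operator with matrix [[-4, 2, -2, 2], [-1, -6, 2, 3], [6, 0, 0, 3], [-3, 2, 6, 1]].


The Hilbert-Schmidt norm is sqrt(sum of squares of all entries).
Sum of squares = (-4)^2 + 2^2 + (-2)^2 + 2^2 + (-1)^2 + (-6)^2 + 2^2 + 3^2 + 6^2 + 0^2 + 0^2 + 3^2 + (-3)^2 + 2^2 + 6^2 + 1^2
= 16 + 4 + 4 + 4 + 1 + 36 + 4 + 9 + 36 + 0 + 0 + 9 + 9 + 4 + 36 + 1 = 173
||T||_HS = sqrt(173) = 13.1529

13.1529


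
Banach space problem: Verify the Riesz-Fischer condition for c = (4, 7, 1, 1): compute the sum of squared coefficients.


sum |c_n|^2 = 4^2 + 7^2 + 1^2 + 1^2
= 16 + 49 + 1 + 1
= 67

67


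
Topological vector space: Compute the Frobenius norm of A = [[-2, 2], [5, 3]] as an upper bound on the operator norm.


||A||_F^2 = sum a_ij^2
= (-2)^2 + 2^2 + 5^2 + 3^2
= 4 + 4 + 25 + 9 = 42
||A||_F = sqrt(42) = 6.4807

6.4807


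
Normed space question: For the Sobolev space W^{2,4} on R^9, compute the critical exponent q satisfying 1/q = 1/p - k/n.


Using the Sobolev embedding formula: 1/q = 1/p - k/n
1/q = 1/4 - 2/9 = 1/36
q = 1/(1/36) = 36

36.0000


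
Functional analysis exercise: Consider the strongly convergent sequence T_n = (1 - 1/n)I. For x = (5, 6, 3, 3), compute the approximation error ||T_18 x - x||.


T_18 x - x = (1 - 1/18)x - x = -x/18
||x|| = sqrt(79) = 8.8882
||T_18 x - x|| = ||x||/18 = 8.8882/18 = 0.4938

0.4938


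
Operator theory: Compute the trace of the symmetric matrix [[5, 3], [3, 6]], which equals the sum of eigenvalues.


For a self-adjoint (symmetric) matrix, the eigenvalues are real.
The sum of eigenvalues equals the trace of the matrix.
trace = 5 + 6 = 11

11


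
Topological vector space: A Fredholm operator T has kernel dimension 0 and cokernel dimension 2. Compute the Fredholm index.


The Fredholm index is defined as ind(T) = dim(ker T) - dim(coker T)
= 0 - 2
= -2

-2


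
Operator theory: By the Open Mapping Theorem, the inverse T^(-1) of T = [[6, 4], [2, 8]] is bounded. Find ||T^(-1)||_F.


det(T) = 6*8 - 4*2 = 40
T^(-1) = (1/40) * [[8, -4], [-2, 6]] = [[0.2000, -0.1000], [-0.0500, 0.1500]]
||T^(-1)||_F^2 = 0.2000^2 + (-0.1000)^2 + (-0.0500)^2 + 0.1500^2 = 0.0750
||T^(-1)||_F = sqrt(0.0750) = 0.2739

0.2739


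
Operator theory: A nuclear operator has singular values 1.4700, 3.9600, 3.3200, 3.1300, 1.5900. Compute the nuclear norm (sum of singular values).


The nuclear norm is the sum of all singular values.
||T||_1 = 1.4700 + 3.9600 + 3.3200 + 3.1300 + 1.5900
= 13.4700

13.4700


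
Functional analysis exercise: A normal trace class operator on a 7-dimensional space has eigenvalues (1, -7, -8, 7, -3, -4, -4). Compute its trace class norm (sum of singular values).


For a normal operator, singular values equal |eigenvalues|.
Trace norm = sum |lambda_i| = 1 + 7 + 8 + 7 + 3 + 4 + 4
= 34

34


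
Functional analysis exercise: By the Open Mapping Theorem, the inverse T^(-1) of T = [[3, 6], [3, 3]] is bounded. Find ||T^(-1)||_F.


det(T) = 3*3 - 6*3 = -9
T^(-1) = (1/-9) * [[3, -6], [-3, 3]] = [[-0.3333, 0.6667], [0.3333, -0.3333]]
||T^(-1)||_F^2 = (-0.3333)^2 + 0.6667^2 + 0.3333^2 + (-0.3333)^2 = 0.7778
||T^(-1)||_F = sqrt(0.7778) = 0.8819

0.8819


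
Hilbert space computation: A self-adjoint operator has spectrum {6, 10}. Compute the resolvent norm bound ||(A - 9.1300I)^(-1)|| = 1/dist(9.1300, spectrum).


dist(9.1300, {6, 10}) = min(|9.1300 - 6|, |9.1300 - 10|)
= min(3.1300, 0.8700) = 0.8700
Resolvent bound = 1/0.8700 = 1.1494

1.1494


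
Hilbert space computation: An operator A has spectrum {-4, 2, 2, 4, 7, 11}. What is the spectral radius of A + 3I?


Spectrum of A + 3I = {-1, 5, 5, 7, 10, 14}
Spectral radius = max |lambda| over the shifted spectrum
= max(1, 5, 5, 7, 10, 14) = 14

14


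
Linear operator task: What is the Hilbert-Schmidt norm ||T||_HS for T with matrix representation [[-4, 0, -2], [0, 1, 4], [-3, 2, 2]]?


The Hilbert-Schmidt norm is sqrt(sum of squares of all entries).
Sum of squares = (-4)^2 + 0^2 + (-2)^2 + 0^2 + 1^2 + 4^2 + (-3)^2 + 2^2 + 2^2
= 16 + 0 + 4 + 0 + 1 + 16 + 9 + 4 + 4 = 54
||T||_HS = sqrt(54) = 7.3485

7.3485


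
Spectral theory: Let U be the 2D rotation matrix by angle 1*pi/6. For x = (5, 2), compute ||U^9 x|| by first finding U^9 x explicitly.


U is a rotation by theta = 1*pi/6
U^9 = rotation by 9*theta = 9*pi/6
cos(9*pi/6) = 0.0000, sin(9*pi/6) = -1.0000
U^9 x = (0.0000 * 5 - -1.0000 * 2, -1.0000 * 5 + 0.0000 * 2)
= (2.0000, -5.0000)
||U^9 x|| = sqrt(2.0000^2 + (-5.0000)^2) = sqrt(29.0000) = 5.3852

5.3852
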